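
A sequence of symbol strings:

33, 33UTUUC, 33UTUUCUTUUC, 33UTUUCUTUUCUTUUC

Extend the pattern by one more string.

The strings grow by a fixed suffix UTUUC each time.
So the next term is 33UTUUCUTUUCUTUUC·UTUUC.

33UTUUCUTUUCUTUUCUTUUC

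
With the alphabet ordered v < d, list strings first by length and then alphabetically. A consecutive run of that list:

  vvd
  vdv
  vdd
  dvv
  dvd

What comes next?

The successor of dvd increments the rightmost position that isn't already d and resets every position after it to v.

ddv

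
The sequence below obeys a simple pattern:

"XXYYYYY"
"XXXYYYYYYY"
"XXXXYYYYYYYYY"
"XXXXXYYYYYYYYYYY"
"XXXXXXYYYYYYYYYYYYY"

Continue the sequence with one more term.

The n-th term is n X's then 2n+1 Y's, where the shown terms are n = 2, 3, 4, 5, 6.
For the next term, n = 7, so the run lengths are 7, 15.

XXXXXXXYYYYYYYYYYYYYYY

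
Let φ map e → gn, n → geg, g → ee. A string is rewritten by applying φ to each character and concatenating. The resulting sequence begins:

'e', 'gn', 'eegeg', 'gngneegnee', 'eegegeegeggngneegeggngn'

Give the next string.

φ(eegegeegeggngneegeggngn) expands symbol-by-symbol to gn gn ee gn ee gn gn ee gn ee ee geg ee geg gn gn ee gn ee ee geg ee geg; joining the 23 pieces gives the next term.

gngneegneegngneegneeeegegeegeggngneegneeeegegeegeg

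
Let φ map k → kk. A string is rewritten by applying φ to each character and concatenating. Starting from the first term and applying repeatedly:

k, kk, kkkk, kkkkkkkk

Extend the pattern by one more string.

kkkkkkkkkkkkkkkk

Expanding kkkkkkkk: k→kk, k→kk, k→kk, k→kk, k→kk, k→kk, k→kk, k→kk. Concatenated: kk kk kk kk kk kk kk kk.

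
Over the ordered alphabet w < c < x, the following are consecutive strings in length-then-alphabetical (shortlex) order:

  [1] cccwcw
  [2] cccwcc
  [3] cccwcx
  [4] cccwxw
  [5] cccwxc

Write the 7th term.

ccccww

Continuing the enumeration 2 steps past cccwxc: cccwxc → cccwxx → (answer).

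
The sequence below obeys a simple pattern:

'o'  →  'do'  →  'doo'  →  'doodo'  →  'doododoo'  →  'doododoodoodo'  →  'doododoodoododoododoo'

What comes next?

From term 3 onward, concatenate the last term with the second-to-last: do·o = doo, doo·do = doodo, …
The next term joins doododoodoododoododoo and doododoodoodo.

doododoodoododoododoodoododoodoodo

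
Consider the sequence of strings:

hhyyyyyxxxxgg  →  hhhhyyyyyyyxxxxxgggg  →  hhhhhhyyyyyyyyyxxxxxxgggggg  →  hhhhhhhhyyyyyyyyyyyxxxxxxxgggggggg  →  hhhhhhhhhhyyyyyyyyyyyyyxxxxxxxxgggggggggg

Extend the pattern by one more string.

Term n consists of 2n h's, followed by 2n+3 y's, followed by n+3 x's, followed by 2n g's (n = 1, 2, …).
At n = 6 the blocks have lengths 12, 15, 9, 12.

hhhhhhhhhhhhyyyyyyyyyyyyyyyxxxxxxxxxgggggggggggg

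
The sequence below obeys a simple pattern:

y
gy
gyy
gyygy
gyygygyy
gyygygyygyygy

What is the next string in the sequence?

gyygygyygyygygyygygyy

From term 3 onward, concatenate the last term with the second-to-last: gy·y = gyy, gyy·gy = gyygy, …
The next term joins gyygygyygyygy and gyygygyy.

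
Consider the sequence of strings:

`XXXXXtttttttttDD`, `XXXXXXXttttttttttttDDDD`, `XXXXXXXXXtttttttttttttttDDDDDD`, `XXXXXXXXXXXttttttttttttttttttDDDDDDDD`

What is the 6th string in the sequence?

XXXXXXXXXXXXXXXttttttttttttttttttttttttDDDDDDDDDDDD

Term n consists of 2n+1 X's, followed by 3n+3 t's, followed by 2n-2 D's, where the shown terms are n = 2, 3, 4, 5.
For term 6, n = 7, so the run lengths are 15, 24, 12.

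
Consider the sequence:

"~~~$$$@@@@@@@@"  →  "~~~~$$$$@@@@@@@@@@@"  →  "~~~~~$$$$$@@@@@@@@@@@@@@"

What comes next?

Each string has the form ~^{n} $^{n} @^{3n-1}, where the shown terms are n = 3, 4, 5.
For the next term, n = 6, so the run lengths are 6, 6, 17.

~~~~~~$$$$$$@@@@@@@@@@@@@@@@@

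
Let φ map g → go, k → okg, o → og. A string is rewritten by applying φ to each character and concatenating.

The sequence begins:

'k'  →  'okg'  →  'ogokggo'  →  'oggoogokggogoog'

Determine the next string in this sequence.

Rewriting the 15 symbols of oggoogokggogoog one by one yields og go go og og go og okg go go og go og og go; concatenated:

oggogoogoggoogokggogooggoogoggo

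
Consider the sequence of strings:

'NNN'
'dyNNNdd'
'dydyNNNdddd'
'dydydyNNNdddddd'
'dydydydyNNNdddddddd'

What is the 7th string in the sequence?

Each term wraps the previous one in dy on the left and dd on the right.
From dydydydyNNNdddddddd, 2 further steps: dydydydyNNNdddddddd → dydydydydyNNNdddddddddd → (answer).

dydydydydydyNNNdddddddddddd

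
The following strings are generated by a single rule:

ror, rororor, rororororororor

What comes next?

rororororororororororororororor

Each string is two copies of the previous one joined by 'o'.
One more doubling of rororororororor gives the answer.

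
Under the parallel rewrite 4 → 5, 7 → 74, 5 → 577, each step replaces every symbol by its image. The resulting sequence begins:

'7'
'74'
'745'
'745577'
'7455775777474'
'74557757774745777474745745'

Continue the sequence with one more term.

745577577747457774747457455777474745745745577745577

Replace each of the 26 characters of 74557757774745777474745745 in place — 74 5 577 577 74 74 577 74 74 74 5 74 5 577 74 74 74 5 74 5 74 5 577 74 5 577 — and concatenate.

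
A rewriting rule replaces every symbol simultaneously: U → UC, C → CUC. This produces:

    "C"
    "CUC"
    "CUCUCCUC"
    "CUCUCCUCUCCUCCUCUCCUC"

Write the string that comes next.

φ(CUCUCCUCUCCUCCUCUCCUC) expands symbol-by-symbol to CUC UC CUC UC CUC CUC UC CUC UC CUC CUC UC CUC CUC UC CUC UC CUC CUC UC CUC; joining the 21 pieces gives the next term.

CUCUCCUCUCCUCCUCUCCUCUCCUCCUCUCCUCCUCUCCUCUCCUCCUCUCCUC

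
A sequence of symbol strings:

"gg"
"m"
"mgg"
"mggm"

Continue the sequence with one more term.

From term 3 onward, concatenate the last term with the second-to-last: m·gg = mgg, mgg·m = mggm, …
The next term joins mggm and mgg.

mggmmgg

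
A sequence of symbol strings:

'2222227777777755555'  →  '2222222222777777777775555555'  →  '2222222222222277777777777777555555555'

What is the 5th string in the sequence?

Term n consists of 4n-2 2's, followed by 3n+2 7's, followed by 2n+1 5's, where the shown terms are n = 2, 3, 4.
At n = 6 the blocks have lengths 22, 20, 13.

2222222222222222222222777777777777777777775555555555555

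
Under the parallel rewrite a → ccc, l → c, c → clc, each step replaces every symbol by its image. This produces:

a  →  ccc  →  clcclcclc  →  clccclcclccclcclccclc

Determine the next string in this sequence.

clccclcclcclccclcclccclcclcclccclcclccclcclcclccclc

Replace each of the 21 characters of clccclcclccclcclccclc in place — clc c clc clc clc c clc clc c clc clc clc c clc clc c clc clc clc c clc — and concatenate.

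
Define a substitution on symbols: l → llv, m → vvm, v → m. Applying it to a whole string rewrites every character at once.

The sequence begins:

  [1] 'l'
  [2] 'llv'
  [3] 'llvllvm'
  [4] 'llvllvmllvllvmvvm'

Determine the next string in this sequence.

Rewriting the 17 symbols of llvllvmllvllvmvvm one by one yields llv llv m llv llv m vvm llv llv m llv llv m vvm m m vvm; concatenated:

llvllvmllvllvmvvmllvllvmllvllvmvvmmmvvm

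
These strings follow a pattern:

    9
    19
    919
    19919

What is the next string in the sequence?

From term 3 onward, concatenate the second-to-last term with the last: 9·19 = 919, 19·919 = 19919, …
Continuing: 919 · 19919 gives term 5.

91919919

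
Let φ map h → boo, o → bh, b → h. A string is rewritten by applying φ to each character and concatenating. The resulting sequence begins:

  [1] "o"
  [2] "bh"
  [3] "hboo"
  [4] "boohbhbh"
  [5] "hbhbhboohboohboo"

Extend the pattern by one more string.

Rewriting the 16 symbols of hbhbhboohboohboo one by one yields boo h boo h boo h bh bh boo h bh bh boo h bh bh; concatenated:

boohboohboohbhbhboohbhbhboohbhbh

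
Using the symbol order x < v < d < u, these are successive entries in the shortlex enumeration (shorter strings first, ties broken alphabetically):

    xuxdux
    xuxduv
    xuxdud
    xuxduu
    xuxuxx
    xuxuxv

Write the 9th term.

Advancing 3 positions from xuxuxv through xuxuxv → xuxuxd → xuxuxu reaches term 9.

xuxuvx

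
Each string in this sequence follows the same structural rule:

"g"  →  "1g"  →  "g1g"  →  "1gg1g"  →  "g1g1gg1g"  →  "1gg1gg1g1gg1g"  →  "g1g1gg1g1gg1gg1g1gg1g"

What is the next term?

1gg1gg1g1gg1gg1g1gg1g1gg1gg1g1gg1g

This is a Fibonacci-style word recurrence s(k) = s(k−2)·s(k−1): e.g. g·1g = g1g.
So term 8 is 1gg1gg1g1gg1g·g1g1gg1g1gg1gg1g1gg1g.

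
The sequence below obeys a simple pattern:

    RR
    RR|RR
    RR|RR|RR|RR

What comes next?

s(k+1) = s(k)·|·s(k) — each term doubles the last with '|' between the halves.
So the next term is two copies of RR|RR|RR|RR with '|' between the halves.

RR|RR|RR|RR|RR|RR|RR|RR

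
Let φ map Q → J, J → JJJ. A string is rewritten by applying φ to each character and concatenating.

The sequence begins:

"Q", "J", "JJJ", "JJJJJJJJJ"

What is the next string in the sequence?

JJJJJJJJJJJJJJJJJJJJJJJJJJJ

Rewriting each symbol of JJJJJJJJJ: J→JJJ, J→JJJ, J→JJJ, J→JJJ, J→JJJ, J→JJJ, J→JJJ, J→JJJ, J→JJJ, which concatenates to JJJ JJJ JJJ JJJ JJJ JJJ JJJ JJJ JJJ.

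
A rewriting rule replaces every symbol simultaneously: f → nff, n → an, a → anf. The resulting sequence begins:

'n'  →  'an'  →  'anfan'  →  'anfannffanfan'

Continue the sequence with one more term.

anfannffanfanannffnffanfannffanfan

Applying the rule to each of the 13 symbols of anfannffanfan gives the pieces anf an nff anf an an nff nff anf an nff anf an, which concatenate to the answer.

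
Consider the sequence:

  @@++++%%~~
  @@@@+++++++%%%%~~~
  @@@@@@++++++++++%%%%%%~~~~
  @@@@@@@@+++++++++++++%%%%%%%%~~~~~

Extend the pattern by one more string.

Reading off run lengths: @ runs 2, 4, 6, 8; + runs 4, 7, 10, 13; % runs 2, 4, 6, 8; ~ runs 2, 3, 4, 5 — each is linear in n (n = 1, 2, …).
Setting n = 5 gives 10, 16, 10, 6 characters in each block.

@@@@@@@@@@++++++++++++++++%%%%%%%%%%~~~~~~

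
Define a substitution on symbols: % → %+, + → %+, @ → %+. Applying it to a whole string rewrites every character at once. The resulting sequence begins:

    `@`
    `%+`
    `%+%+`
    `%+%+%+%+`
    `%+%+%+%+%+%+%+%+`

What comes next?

Applying the rule to each of the 16 symbols of %+%+%+%+%+%+%+%+ gives the pieces %+ %+ %+ %+ %+ %+ %+ %+ %+ %+ %+ %+ %+ %+ %+ %+, which concatenate to the answer.

%+%+%+%+%+%+%+%+%+%+%+%+%+%+%+%+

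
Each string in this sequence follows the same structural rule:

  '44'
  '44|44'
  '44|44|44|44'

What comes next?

Each string is two copies of the previous one joined by '|'.
Doubling 44|44|44|44 with '|' between the halves:

44|44|44|44|44|44|44|44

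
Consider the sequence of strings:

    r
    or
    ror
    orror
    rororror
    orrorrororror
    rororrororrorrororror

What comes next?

orrorrororrorrororrororrorrororror

This is a Fibonacci-style word recurrence s(k) = s(k−2)·s(k−1): e.g. r·or = ror.
Continuing: orrorrororror · rororrororrorrororror gives term 8.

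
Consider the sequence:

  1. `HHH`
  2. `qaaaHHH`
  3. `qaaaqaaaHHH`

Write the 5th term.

qaaaqaaaqaaaqaaaHHH

Every step adds qaaa at the front: s(k+1) = qaaa·s(k).
From qaaaqaaaHHH, 2 further steps: qaaaqaaaHHH → qaaaqaaaqaaaHHH → (answer).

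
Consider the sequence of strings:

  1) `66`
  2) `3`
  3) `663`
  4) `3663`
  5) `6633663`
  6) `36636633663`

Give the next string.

663366336636633663

This is a Fibonacci-style word recurrence s(k) = s(k−2)·s(k−1): e.g. 66·3 = 663.
The next term joins 6633663 and 36636633663.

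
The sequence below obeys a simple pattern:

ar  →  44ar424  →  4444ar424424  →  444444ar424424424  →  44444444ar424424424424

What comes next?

4444444444ar424424424424424

Each term wraps the previous one in 44 on the left and 424 on the right.
So the next term is 44·44444444ar424424424424·424.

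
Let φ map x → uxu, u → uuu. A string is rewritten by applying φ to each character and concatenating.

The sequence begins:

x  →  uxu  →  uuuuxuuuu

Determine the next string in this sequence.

Expanding uuuuxuuuu: u→uuu, u→uuu, u→uuu, u→uuu, x→uxu, u→uuu, u→uuu, u→uuu, u→uuu. Concatenated: uuu uuu uuu uuu uxu uuu uuu uuu uuu.

uuuuuuuuuuuuuxuuuuuuuuuuuuu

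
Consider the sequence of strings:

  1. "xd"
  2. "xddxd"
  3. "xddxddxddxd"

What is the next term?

Every step duplicates the string with 'd' between the halves.
Doubling xddxddxddxd with 'd' between the halves:

xddxddxddxddxddxddxddxd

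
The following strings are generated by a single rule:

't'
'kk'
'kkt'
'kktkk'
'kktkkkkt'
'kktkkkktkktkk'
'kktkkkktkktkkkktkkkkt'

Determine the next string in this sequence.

kktkkkktkktkkkktkkkktkktkkkktkktkk

This is a Fibonacci-style word recurrence s(k) = s(k−1)·s(k−2): e.g. kk·t = kkt.
Continuing: kktkkkktkktkkkktkkkkt · kktkkkktkktkk gives term 8.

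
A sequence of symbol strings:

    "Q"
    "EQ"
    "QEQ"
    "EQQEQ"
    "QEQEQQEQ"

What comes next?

From term 3 onward, concatenate the second-to-last term with the last: Q·EQ = QEQ, EQ·QEQ = EQQEQ, …
Continuing: EQQEQ · QEQEQQEQ gives term 6.

EQQEQQEQEQQEQ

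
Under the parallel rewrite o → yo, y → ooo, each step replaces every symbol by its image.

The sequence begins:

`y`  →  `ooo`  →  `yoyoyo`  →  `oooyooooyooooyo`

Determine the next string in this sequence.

Applying the rule to each of the 15 symbols of oooyooooyooooyo gives the pieces yo yo yo ooo yo yo yo yo ooo yo yo yo yo ooo yo, which concatenate to the answer.

yoyoyooooyoyoyoyooooyoyoyoyooooyo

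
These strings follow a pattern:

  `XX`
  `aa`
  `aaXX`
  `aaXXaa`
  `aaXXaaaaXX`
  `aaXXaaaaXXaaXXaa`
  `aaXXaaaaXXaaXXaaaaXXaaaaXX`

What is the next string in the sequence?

aaXXaaaaXXaaXXaaaaXXaaaaXXaaXXaaaaXXaaXXaa

Each term (from the third on) is the previous term followed by the one before it: term 3 = aa·XX = aaXX.
The next term joins aaXXaaaaXXaaXXaaaaXXaaaaXX and aaXXaaaaXXaaXXaa.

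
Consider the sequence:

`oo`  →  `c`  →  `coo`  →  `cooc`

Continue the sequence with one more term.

cooccoo

From term 3 onward, concatenate the last term with the second-to-last: c·oo = coo, coo·c = cooc, …
So term 5 is cooc·coo.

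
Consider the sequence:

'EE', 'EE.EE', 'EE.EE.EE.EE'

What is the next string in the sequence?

Each string is two copies of the previous one joined by '.'.
One more doubling of EE.EE.EE.EE gives the answer.

EE.EE.EE.EE.EE.EE.EE.EE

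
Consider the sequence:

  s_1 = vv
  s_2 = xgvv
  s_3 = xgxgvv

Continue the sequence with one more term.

xgxgxgvv

Every step adds xg at the front: s(k+1) = xg·s(k).
One more step from xgxgvv gives the answer.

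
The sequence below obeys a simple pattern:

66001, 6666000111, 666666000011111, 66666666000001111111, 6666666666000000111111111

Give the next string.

Each string has the form 6^{2n} 0^{n+1} 1^{2n-1} (n = 1, 2, …).
For the next term, n = 6, so the run lengths are 12, 7, 11.

666666666666000000011111111111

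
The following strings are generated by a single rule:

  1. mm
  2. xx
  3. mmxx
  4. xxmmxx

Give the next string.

This is a Fibonacci-style word recurrence s(k) = s(k−2)·s(k−1): e.g. mm·xx = mmxx.
The next term joins mmxx and xxmmxx.

mmxxxxmmxx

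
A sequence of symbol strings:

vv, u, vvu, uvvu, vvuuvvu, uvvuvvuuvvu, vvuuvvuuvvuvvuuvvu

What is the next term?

This is a Fibonacci-style word recurrence s(k) = s(k−2)·s(k−1): e.g. vv·u = vvu.
The next term joins uvvuvvuuvvu and vvuuvvuuvvuvvuuvvu.

uvvuvvuuvvuvvuuvvuuvvuvvuuvvu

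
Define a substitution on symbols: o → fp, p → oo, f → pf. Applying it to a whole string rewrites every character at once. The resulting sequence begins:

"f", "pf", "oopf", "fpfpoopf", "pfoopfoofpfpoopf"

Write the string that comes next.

oopffpfpoopffpfppfoopfoofpfpoopf

Replace each of the 16 characters of pfoopfoofpfpoopf in place — oo pf fp fp oo pf fp fp pf oo pf oo fp fp oo pf — and concatenate.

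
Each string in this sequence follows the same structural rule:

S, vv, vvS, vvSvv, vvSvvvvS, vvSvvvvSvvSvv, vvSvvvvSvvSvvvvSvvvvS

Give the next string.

This is a Fibonacci-style word recurrence s(k) = s(k−1)·s(k−2): e.g. vv·S = vvS.
The next term joins vvSvvvvSvvSvvvvSvvvvS and vvSvvvvSvvSvv.

vvSvvvvSvvSvvvvSvvvvSvvSvvvvSvvSvv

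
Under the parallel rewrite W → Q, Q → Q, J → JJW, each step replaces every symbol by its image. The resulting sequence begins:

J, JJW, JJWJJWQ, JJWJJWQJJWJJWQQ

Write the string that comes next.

Applying the rule to each of the 15 symbols of JJWJJWQJJWJJWQQ gives the pieces JJW JJW Q JJW JJW Q Q JJW JJW Q JJW JJW Q Q Q, which concatenate to the answer.

JJWJJWQJJWJJWQQJJWJJWQJJWJJWQQQ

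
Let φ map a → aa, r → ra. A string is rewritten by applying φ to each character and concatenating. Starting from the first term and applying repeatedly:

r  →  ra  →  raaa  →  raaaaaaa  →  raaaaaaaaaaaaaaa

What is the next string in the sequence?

φ(raaaaaaaaaaaaaaa) expands symbol-by-symbol to ra aa aa aa aa aa aa aa aa aa aa aa aa aa aa aa; joining the 16 pieces gives the next term.

raaaaaaaaaaaaaaaaaaaaaaaaaaaaaaa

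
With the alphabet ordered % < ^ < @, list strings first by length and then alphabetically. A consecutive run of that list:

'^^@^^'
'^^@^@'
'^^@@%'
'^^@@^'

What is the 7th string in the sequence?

^@%%^

Continuing the enumeration 3 steps past ^^@@^: ^^@@^ → ^^@@@ → ^@%%% → (answer).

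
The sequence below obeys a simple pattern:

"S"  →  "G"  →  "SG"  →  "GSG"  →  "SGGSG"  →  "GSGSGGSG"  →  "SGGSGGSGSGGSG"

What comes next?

Each term (from the third on) is the two preceding terms concatenated in order: term 3 = S·G = SG.
The next term joins GSGSGGSG and SGGSGGSGSGGSG.

GSGSGGSGSGGSGGSGSGGSG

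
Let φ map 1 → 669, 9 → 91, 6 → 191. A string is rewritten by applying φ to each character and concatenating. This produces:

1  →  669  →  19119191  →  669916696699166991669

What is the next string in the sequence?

Rewriting the 21 symbols of 669916696699166991669 one by one yields 191 191 91 91 669 191 191 91 191 191 91 91 669 191 191 91 91 669 191 191 91; concatenated:

1911919191669191191911911919191669191191919166919119191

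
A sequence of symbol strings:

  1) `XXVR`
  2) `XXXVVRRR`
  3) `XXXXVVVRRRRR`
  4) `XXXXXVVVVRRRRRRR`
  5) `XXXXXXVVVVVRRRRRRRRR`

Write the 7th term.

Each string has the form X^{n+1} V^{n} R^{2n-1} (n = 1, 2, …).
At n = 7 the blocks have lengths 8, 7, 13.

XXXXXXXXVVVVVVVRRRRRRRRRRRRR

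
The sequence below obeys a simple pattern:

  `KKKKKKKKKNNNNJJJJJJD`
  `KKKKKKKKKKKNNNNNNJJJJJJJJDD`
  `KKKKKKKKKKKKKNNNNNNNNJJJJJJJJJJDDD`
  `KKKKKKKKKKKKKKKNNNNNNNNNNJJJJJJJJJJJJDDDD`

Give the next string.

KKKKKKKKKKKKKKKKKNNNNNNNNNNNNJJJJJJJJJJJJJJDDDDD

Each string has the form K^{2n+3} N^{2n-2} J^{2n} D^{n-2}, where the shown terms are n = 3, 4, 5, 6.
For the next term, n = 7, so the run lengths are 17, 12, 14, 5.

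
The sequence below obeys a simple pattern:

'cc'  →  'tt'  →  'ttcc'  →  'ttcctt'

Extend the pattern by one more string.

ttccttttcc

This is a Fibonacci-style word recurrence s(k) = s(k−1)·s(k−2): e.g. tt·cc = ttcc.
So term 5 is ttcctt·ttcc.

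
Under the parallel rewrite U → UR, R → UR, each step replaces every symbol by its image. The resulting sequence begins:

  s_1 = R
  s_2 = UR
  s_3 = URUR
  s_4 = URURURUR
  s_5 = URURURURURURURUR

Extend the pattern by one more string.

URURURURURURURURURURURURURURURUR

φ(URURURURURURURUR) expands symbol-by-symbol to UR UR UR UR UR UR UR UR UR UR UR UR UR UR UR UR; joining the 16 pieces gives the next term.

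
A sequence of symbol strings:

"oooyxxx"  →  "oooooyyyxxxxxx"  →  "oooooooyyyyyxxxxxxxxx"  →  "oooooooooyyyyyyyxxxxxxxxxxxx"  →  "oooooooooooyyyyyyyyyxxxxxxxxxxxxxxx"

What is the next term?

oooooooooooooyyyyyyyyyyyxxxxxxxxxxxxxxxxxx

Each string has the form o^{2n+1} y^{2n-1} x^{3n} (n = 1, 2, …).
At n = 6 the blocks have lengths 13, 11, 18.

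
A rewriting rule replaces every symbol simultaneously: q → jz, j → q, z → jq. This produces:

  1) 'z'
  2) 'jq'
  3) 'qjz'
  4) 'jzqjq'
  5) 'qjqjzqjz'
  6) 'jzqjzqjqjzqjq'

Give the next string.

Rewriting the 13 symbols of jzqjzqjqjzqjq one by one yields q jq jz q jq jz q jz q jq jz q jz; concatenated:

qjqjzqjqjzqjzqjqjzqjz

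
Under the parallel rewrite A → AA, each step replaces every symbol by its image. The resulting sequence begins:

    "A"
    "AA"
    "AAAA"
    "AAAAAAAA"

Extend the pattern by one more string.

AAAAAAAAAAAAAAAA

Expanding AAAAAAAA: A→AA, A→AA, A→AA, A→AA, A→AA, A→AA, A→AA, A→AA. Concatenated: AA AA AA AA AA AA AA AA.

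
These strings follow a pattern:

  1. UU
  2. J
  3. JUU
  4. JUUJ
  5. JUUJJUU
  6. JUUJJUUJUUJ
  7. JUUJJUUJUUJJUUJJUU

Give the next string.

From term 3 onward, concatenate the last term with the second-to-last: J·UU = JUU, JUU·J = JUUJ, …
Continuing: JUUJJUUJUUJJUUJJUU · JUUJJUUJUUJ gives term 8.

JUUJJUUJUUJJUUJJUUJUUJJUUJUUJ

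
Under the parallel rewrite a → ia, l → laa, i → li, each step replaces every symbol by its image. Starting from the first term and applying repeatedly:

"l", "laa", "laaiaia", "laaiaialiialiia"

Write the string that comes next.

Rewriting the 15 symbols of laaiaialiialiia one by one yields laa ia ia li ia li ia laa li li ia laa li li ia; concatenated:

laaiaialiialiialaaliliialaaliliia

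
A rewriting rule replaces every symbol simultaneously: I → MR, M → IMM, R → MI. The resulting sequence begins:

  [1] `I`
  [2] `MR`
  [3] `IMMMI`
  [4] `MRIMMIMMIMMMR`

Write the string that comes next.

Replace each of the 13 characters of MRIMMIMMIMMMR in place — IMM MI MR IMM IMM MR IMM IMM MR IMM IMM IMM MI — and concatenate.

IMMMIMRIMMIMMMRIMMIMMMRIMMIMMIMMMI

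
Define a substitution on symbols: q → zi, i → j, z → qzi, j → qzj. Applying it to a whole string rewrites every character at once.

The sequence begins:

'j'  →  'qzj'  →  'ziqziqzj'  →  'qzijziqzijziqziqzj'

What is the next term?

ziqzijqzjqzijziqzijqzjqzijziqzijziqziqzj

Applying the rule to each of the 18 symbols of qzijziqzijziqziqzj gives the pieces zi qzi j qzj qzi j zi qzi j qzj qzi j zi qzi j zi qzi qzj, which concatenate to the answer.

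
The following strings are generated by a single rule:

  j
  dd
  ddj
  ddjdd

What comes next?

This is a Fibonacci-style word recurrence s(k) = s(k−1)·s(k−2): e.g. dd·j = ddj.
So term 5 is ddjdd·ddj.

ddjddddj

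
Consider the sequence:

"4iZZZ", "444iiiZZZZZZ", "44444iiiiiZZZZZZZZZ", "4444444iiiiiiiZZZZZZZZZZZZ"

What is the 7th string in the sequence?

4444444444444iiiiiiiiiiiiiZZZZZZZZZZZZZZZZZZZZZ

Each string has the form 4^{2n-1} i^{2n-1} Z^{3n} (n = 1, 2, …).
For term 7, n = 7, so the run lengths are 13, 13, 21.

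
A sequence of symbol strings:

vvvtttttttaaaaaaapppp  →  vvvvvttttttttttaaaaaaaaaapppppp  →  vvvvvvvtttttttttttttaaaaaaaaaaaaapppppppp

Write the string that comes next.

vvvvvvvvvttttttttttttttttaaaaaaaaaaaaaaaapppppppppp

Reading off run lengths: v runs 3, 5, 7; t runs 7, 10, 13; a runs 7, 10, 13; p runs 4, 6, 8 — each is linear in n, where the shown terms are n = 2, 3, 4.
For the next term, n = 5, so the run lengths are 9, 16, 16, 10.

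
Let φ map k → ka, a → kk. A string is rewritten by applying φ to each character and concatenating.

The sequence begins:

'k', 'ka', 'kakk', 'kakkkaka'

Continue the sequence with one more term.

Rewriting each symbol of kakkkaka: k→ka, a→kk, k→ka, k→ka, k→ka, a→kk, k→ka, a→kk, which concatenates to ka kk ka ka ka kk ka kk.

kakkkakakakkkakk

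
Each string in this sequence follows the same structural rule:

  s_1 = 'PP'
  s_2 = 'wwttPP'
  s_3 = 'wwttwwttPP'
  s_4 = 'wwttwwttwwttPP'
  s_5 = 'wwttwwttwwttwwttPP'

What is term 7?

Each term is the previous one with wwtt prepended.
From wwttwwttwwttwwttPP, 2 further steps: wwttwwttwwttwwttPP → wwttwwttwwttwwttwwttPP → (answer).

wwttwwttwwttwwttwwttwwttPP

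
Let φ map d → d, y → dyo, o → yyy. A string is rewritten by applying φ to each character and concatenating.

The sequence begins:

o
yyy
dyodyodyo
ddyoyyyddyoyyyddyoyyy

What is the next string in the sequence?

Applying the rule to each of the 21 symbols of ddyoyyyddyoyyyddyoyyy gives the pieces d d dyo yyy dyo dyo dyo d d dyo yyy dyo dyo dyo d d dyo yyy dyo dyo dyo, which concatenate to the answer.

dddyoyyydyodyodyodddyoyyydyodyodyodddyoyyydyodyodyo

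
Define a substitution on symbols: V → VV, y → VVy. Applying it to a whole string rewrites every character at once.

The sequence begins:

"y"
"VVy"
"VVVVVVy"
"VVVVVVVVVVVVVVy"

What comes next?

Applying the rule to each of the 15 symbols of VVVVVVVVVVVVVVy gives the pieces VV VV VV VV VV VV VV VV VV VV VV VV VV VV VVy, which concatenate to the answer.

VVVVVVVVVVVVVVVVVVVVVVVVVVVVVVy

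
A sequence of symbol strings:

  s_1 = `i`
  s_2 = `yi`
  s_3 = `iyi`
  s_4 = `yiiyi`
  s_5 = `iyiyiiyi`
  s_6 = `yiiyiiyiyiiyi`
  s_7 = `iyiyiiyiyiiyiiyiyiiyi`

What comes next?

From term 3 onward, concatenate the second-to-last term with the last: i·yi = iyi, yi·iyi = yiiyi, …
So term 8 is yiiyiiyiyiiyi·iyiyiiyiyiiyiiyiyiiyi.

yiiyiiyiyiiyiiyiyiiyiyiiyiiyiyiiyi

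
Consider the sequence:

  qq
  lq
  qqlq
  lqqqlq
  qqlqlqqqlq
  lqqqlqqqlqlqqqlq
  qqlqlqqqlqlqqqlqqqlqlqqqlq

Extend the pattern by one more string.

lqqqlqqqlqlqqqlqqqlqlqqqlqlqqqlqqqlqlqqqlq

From term 3 onward, concatenate the second-to-last term with the last: qq·lq = qqlq, lq·qqlq = lqqqlq, …
Continuing: lqqqlqqqlqlqqqlq · qqlqlqqqlqlqqqlqqqlqlqqqlq gives term 8.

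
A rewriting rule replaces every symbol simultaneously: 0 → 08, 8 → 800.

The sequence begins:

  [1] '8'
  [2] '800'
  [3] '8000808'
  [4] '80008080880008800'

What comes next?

80008080880008800088008000808088008000808

Applying the rule to each of the 17 symbols of 80008080880008800 gives the pieces 800 08 08 08 800 08 800 08 800 800 08 08 08 800 800 08 08, which concatenate to the answer.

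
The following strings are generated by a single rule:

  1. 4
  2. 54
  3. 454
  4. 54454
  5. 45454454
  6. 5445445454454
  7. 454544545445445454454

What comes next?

Each term (from the third on) is the two preceding terms concatenated in order: term 3 = 4·54 = 454.
The next term joins 5445445454454 and 454544545445445454454.

5445445454454454544545445445454454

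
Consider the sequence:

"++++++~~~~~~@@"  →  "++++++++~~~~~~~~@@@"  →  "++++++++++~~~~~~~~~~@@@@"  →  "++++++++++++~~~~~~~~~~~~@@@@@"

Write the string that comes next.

Each string has the form +^{2n+2} ~^{2n+2} @^{n}, where the shown terms are n = 2, 3, 4, 5.
At n = 6 the blocks have lengths 14, 14, 6.

++++++++++++++~~~~~~~~~~~~~~@@@@@@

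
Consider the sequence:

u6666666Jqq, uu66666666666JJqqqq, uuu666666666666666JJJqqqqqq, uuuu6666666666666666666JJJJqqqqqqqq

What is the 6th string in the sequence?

uuuuuu666666666666666666666666666JJJJJJqqqqqqqqqqqq

Term n consists of n-1 u's, followed by 4n-1 6's, followed by n-1 J's, followed by 2n-2 q's, where the shown terms are n = 2, 3, 4, 5.
At n = 7 the blocks have lengths 6, 27, 6, 12.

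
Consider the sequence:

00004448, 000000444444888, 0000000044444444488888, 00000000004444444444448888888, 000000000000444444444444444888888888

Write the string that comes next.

Term n consists of 2n+2 0's, followed by 3n 4's, followed by 2n-1 8's (n = 1, 2, …).
For the next term, n = 6, so the run lengths are 14, 18, 11.

0000000000000044444444444444444488888888888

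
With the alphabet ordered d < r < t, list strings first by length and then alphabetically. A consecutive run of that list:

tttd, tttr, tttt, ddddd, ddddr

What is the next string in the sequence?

ddddt

Find the rightmost character of ddddr below t, bump it to the next letter, and reset everything to its right to d.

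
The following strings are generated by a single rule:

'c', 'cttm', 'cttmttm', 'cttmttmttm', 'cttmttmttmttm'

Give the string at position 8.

The strings grow by a fixed suffix ttm each time.
From cttmttmttmttm, 3 further steps: cttmttmttmttm → cttmttmttmttmttm → cttmttmttmttmttmttm → (answer).

cttmttmttmttmttmttmttm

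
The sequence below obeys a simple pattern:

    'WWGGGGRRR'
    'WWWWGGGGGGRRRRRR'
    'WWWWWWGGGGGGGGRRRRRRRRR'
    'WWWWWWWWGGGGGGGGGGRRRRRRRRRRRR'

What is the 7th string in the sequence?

Reading off run lengths: W runs 2, 4, 6, 8; G runs 4, 6, 8, 10; R runs 3, 6, 9, 12 — each is linear in n (n = 1, 2, …).
For term 7, n = 7, so the run lengths are 14, 16, 21.

WWWWWWWWWWWWWWGGGGGGGGGGGGGGGGRRRRRRRRRRRRRRRRRRRRR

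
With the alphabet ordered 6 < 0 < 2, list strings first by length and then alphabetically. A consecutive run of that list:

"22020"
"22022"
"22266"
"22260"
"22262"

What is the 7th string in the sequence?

22200

Continuing the enumeration 2 steps past 22262: 22262 → 22206 → (answer).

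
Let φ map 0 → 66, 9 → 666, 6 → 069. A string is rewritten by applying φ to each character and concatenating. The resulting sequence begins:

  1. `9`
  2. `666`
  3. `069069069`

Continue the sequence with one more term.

660696666606966666069666

Rewriting each symbol of 069069069: 0→66, 6→069, 9→666, 0→66, 6→069, 9→666, 0→66, 6→069, 9→666, which concatenates to 66 069 666 66 069 666 66 069 666.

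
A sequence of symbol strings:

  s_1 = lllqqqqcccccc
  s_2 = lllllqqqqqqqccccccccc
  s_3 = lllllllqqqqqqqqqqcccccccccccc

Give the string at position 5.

lllllllllllqqqqqqqqqqqqqqqqcccccccccccccccccc

Each string has the form l^{2n-1} q^{3n-2} c^{3n}, where the shown terms are n = 2, 3, 4.
For term 5, n = 6, so the run lengths are 11, 16, 18.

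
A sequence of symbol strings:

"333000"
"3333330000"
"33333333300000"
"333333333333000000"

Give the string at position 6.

33333333333333333300000000

Term n consists of 3n 3's, followed by n+2 0's (n = 1, 2, …).
For term 6, n = 6, so the run lengths are 18, 8.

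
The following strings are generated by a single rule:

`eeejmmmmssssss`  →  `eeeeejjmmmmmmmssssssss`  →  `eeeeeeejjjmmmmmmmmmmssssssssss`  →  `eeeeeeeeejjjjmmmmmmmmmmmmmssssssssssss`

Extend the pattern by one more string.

Each string has the form e^{2n-1} j^{n-1} m^{3n-2} s^{2n+2}, where the shown terms are n = 2, 3, 4, 5.
At n = 6 the blocks have lengths 11, 5, 16, 14.

eeeeeeeeeeejjjjjmmmmmmmmmmmmmmmmssssssssssssss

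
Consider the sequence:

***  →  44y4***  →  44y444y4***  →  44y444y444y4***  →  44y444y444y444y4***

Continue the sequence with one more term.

Every step adds 44y4 at the front: s(k+1) = 44y4·s(k).
So the next term is 44y4·44y444y444y444y4***.

44y444y444y444y444y4***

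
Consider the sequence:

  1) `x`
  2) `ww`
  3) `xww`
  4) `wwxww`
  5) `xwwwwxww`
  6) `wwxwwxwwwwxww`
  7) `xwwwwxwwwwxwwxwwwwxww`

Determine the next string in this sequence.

wwxwwxwwwwxwwxwwwwxwwwwxwwxwwwwxww

Each term (from the third on) is the two preceding terms concatenated in order: term 3 = x·ww = xww.
The next term joins wwxwwxwwwwxww and xwwwwxwwwwxwwxwwwwxww.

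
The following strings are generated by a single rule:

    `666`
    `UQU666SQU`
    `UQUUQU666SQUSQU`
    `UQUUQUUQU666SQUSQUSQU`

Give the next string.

Each term wraps the previous one in UQU on the left and SQU on the right.
So the next term is UQU·UQUUQUUQU666SQUSQUSQU·SQU.

UQUUQUUQUUQU666SQUSQUSQUSQU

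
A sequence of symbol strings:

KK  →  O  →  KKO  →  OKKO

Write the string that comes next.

From term 3 onward, concatenate the second-to-last term with the last: KK·O = KKO, O·KKO = OKKO, …
The next term joins KKO and OKKO.

KKOOKKO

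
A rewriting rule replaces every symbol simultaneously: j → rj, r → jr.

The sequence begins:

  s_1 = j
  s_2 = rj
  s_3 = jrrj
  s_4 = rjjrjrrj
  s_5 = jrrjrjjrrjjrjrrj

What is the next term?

rjjrjrrjjrrjrjjrjrrjrjjrrjjrjrrj

Applying the rule to each of the 16 symbols of jrrjrjjrrjjrjrrj gives the pieces rj jr jr rj jr rj rj jr jr rj rj jr rj jr jr rj, which concatenate to the answer.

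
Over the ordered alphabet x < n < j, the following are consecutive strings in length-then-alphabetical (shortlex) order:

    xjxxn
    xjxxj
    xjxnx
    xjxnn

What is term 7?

Advancing 3 positions from xjxnn through xjxnn → xjxnj → xjxjx reaches term 7.

xjxjn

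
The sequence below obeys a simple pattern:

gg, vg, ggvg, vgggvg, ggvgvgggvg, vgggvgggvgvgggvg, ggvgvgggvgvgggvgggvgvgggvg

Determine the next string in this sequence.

This is a Fibonacci-style word recurrence s(k) = s(k−2)·s(k−1): e.g. gg·vg = ggvg.
So term 8 is vgggvgggvgvgggvg·ggvgvgggvgvgggvgggvgvgggvg.

vgggvgggvgvgggvgggvgvgggvgvgggvgggvgvgggvg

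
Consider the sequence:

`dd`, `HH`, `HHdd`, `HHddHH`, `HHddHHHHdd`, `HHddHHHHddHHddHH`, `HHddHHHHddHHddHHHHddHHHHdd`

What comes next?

This is a Fibonacci-style word recurrence s(k) = s(k−1)·s(k−2): e.g. HH·dd = HHdd.
Continuing: HHddHHHHddHHddHHHHddHHHHdd · HHddHHHHddHHddHH gives term 8.

HHddHHHHddHHddHHHHddHHHHddHHddHHHHddHHddHH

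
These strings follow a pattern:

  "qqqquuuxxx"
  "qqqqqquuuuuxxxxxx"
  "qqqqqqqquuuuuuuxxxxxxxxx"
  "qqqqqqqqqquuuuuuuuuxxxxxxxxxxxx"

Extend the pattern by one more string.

qqqqqqqqqqqquuuuuuuuuuuxxxxxxxxxxxxxxx

Term n consists of 2n+2 q's, followed by 2n+1 u's, followed by 3n x's (n = 1, 2, …).
At n = 5 the blocks have lengths 12, 11, 15.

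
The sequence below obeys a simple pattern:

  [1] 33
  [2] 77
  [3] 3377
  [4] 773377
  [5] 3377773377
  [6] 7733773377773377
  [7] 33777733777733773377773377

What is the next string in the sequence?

Each term (from the third on) is the two preceding terms concatenated in order: term 3 = 33·77 = 3377.
Continuing: 7733773377773377 · 33777733777733773377773377 gives term 8.

773377337777337733777733777733773377773377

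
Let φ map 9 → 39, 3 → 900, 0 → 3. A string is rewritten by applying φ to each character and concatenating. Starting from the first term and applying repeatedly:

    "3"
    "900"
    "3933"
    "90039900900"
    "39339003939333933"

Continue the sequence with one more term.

Applying the rule to each of the 17 symbols of 39339003939333933 gives the pieces 900 39 900 900 39 3 3 900 39 900 39 900 900 900 39 900 900, which concatenate to the answer.

900399009003933900399003990090090039900900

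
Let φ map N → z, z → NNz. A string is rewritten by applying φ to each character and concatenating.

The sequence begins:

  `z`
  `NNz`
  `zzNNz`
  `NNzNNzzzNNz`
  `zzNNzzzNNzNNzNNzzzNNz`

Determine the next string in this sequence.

Replace each of the 21 characters of zzNNzzzNNzNNzNNzzzNNz in place — NNz NNz z z NNz NNz NNz z z NNz z z NNz z z NNz NNz NNz z z NNz — and concatenate.

NNzNNzzzNNzNNzNNzzzNNzzzNNzzzNNzNNzNNzzzNNz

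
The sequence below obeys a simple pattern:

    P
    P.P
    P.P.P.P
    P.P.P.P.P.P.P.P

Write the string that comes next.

Every step duplicates the string with '.' between the halves.
One more doubling of P.P.P.P.P.P.P.P gives the answer.

P.P.P.P.P.P.P.P.P.P.P.P.P.P.P.P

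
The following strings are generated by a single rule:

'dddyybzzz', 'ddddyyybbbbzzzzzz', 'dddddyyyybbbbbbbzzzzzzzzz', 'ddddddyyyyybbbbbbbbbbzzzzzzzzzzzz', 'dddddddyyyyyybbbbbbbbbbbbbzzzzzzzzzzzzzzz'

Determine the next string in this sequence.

ddddddddyyyyyyybbbbbbbbbbbbbbbbzzzzzzzzzzzzzzzzzz

The n-th term is n+2 d's then n+1 y's then 3n-2 b's then 3n z's (n = 1, 2, …).
Setting n = 6 gives 8, 7, 16, 18 characters in each block.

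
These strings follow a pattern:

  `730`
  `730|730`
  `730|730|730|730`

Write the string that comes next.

s(k+1) = s(k)·|·s(k) — each term doubles the last with '|' between the halves.
One more doubling of 730|730|730|730 gives the answer.

730|730|730|730|730|730|730|730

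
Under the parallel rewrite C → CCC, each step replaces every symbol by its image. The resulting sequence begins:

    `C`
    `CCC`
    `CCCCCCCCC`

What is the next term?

CCCCCCCCCCCCCCCCCCCCCCCCCCC

Apply φ to CCCCCCCCC symbol by symbol: C→CCC, C→CCC, C→CCC, C→CCC, C→CCC, C→CCC, C→CCC, C→CCC, C→CCC; joined: CCC CCC CCC CCC CCC CCC CCC CCC CCC.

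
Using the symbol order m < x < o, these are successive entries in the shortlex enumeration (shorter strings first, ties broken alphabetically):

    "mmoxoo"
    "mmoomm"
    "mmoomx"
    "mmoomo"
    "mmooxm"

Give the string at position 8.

Advancing 3 positions from mmooxm through mmooxm → mmooxx → mmooxo reaches term 8.

mmooom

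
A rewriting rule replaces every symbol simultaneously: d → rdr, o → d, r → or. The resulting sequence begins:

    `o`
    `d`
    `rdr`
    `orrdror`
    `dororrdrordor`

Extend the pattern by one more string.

Rewriting the 13 symbols of dororrdrordor one by one yields rdr d or d or or rdr or d or rdr d or; concatenated:

rdrdordororrdrordorrdrdor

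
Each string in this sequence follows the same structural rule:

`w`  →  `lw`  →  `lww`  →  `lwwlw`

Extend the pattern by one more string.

lwwlwlww

From term 3 onward, concatenate the last term with the second-to-last: lw·w = lww, lww·lw = lwwlw, …
Continuing: lwwlw · lww gives term 5.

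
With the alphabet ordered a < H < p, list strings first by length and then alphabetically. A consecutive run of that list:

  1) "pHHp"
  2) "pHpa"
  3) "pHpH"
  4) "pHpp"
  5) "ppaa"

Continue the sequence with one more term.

Find the rightmost character of ppaa below p, bump it to the next letter, and reset everything to its right to a.

ppaH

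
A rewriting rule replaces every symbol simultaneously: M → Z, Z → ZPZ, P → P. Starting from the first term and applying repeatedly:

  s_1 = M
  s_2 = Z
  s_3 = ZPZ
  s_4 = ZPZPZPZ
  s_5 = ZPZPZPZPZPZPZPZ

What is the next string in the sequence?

Rewriting the 15 symbols of ZPZPZPZPZPZPZPZ one by one yields ZPZ P ZPZ P ZPZ P ZPZ P ZPZ P ZPZ P ZPZ P ZPZ; concatenated:

ZPZPZPZPZPZPZPZPZPZPZPZPZPZPZPZ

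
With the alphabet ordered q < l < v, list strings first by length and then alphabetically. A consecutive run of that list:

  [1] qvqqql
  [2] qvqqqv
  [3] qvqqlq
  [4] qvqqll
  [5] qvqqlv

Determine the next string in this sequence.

qvqqvq

The successor of qvqqlv increments the rightmost position that isn't already v and resets every position after it to q.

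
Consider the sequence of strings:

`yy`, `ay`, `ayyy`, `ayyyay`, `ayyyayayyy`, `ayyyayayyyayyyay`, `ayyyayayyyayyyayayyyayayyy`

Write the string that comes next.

This is a Fibonacci-style word recurrence s(k) = s(k−1)·s(k−2): e.g. ay·yy = ayyy.
Continuing: ayyyayayyyayyyayayyyayayyy · ayyyayayyyayyyay gives term 8.

ayyyayayyyayyyayayyyayayyyayyyayayyyayyyay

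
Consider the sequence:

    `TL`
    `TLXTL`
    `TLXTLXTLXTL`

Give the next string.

TLXTLXTLXTLXTLXTLXTLXTL

Every step duplicates the string with 'X' between the halves.
So the next term is two copies of TLXTLXTLXTL with 'X' between the halves.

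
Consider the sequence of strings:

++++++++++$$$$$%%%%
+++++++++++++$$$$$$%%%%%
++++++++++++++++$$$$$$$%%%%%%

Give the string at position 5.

++++++++++++++++++++++$$$$$$$$$%%%%%%%%

The n-th term is 3n+1 +'s then n+2 $'s then n+1 %'s, where the shown terms are n = 3, 4, 5.
Setting n = 7 gives 22, 9, 8 characters in each block.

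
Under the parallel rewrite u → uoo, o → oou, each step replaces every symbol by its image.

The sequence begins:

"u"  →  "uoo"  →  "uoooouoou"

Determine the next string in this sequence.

Expanding uoooouoou: u→uoo, o→oou, o→oou, o→oou, o→oou, u→uoo, o→oou, o→oou, u→uoo. Concatenated: uoo oou oou oou oou uoo oou oou uoo.

uoooouoouoouoouuoooouoouuoo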